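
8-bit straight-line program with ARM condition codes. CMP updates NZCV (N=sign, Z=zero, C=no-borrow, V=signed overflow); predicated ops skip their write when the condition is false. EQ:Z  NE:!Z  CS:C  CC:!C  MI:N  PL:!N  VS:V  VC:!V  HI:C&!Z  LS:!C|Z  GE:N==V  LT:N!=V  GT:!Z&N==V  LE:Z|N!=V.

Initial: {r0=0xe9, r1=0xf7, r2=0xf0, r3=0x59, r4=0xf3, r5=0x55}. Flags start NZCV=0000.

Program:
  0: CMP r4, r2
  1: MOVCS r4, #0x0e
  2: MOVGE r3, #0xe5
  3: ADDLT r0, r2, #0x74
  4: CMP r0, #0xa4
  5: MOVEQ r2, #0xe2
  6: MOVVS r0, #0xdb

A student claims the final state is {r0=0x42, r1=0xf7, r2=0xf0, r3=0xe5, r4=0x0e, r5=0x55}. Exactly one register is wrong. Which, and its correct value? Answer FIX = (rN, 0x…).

0: ✓ CMP  NZCV=0010
1: ✓ MOVCS  r4←0x0e
2: ✓ MOVGE  r3←0xe5
3: · ADDLT
4: ✓ CMP  NZCV=0010
5: · MOVEQ
6: · MOVVS

FIX = (r0, 0xe9)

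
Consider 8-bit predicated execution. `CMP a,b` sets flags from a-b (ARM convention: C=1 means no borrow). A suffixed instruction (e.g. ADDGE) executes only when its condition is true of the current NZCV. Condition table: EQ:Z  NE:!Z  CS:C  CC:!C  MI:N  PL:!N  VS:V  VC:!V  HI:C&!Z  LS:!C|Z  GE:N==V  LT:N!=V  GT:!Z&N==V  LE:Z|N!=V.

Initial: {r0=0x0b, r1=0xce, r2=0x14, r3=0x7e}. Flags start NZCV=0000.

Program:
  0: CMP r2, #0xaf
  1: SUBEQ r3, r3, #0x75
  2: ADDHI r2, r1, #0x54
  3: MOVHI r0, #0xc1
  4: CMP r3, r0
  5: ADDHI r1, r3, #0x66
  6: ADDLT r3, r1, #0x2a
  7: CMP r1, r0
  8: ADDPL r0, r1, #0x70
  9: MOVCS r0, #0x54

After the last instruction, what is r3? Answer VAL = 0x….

VAL = 0x7e

[0] flags=0000 → (cmp)
[1] flags=0000 EQ?F → skip
[2] flags=0000 HI?F → skip
[3] flags=0000 HI?F → skip
[4] flags=0010 → (cmp)
[5] flags=0010 HI?T → r1=0xe4
[6] flags=0010 LT?F → skip
[7] flags=1010 → (cmp)
[8] flags=1010 PL?F → skip
[9] flags=1010 CS?T → r0=0x54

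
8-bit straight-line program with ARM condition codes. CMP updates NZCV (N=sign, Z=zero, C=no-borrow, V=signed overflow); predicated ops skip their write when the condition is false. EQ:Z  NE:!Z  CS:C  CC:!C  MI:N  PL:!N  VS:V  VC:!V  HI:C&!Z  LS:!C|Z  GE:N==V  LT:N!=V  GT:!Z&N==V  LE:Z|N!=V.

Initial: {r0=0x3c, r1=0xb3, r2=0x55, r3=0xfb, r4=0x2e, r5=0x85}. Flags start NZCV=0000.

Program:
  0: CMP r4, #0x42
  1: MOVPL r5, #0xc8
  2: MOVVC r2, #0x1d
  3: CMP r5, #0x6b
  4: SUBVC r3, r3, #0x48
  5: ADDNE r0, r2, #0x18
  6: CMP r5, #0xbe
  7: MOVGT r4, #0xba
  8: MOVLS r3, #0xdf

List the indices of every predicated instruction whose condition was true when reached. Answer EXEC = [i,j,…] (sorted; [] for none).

EXEC = [2,5,8]

0: ✓ CMP  NZCV=1000
1: · MOVPL
2: ✓ MOVVC  r2←0x1d
3: ✓ CMP  NZCV=0011
4: · SUBVC
5: ✓ ADDNE  r0←0x35
6: ✓ CMP  NZCV=1000
7: · MOVGT
8: ✓ MOVLS  r3←0xdf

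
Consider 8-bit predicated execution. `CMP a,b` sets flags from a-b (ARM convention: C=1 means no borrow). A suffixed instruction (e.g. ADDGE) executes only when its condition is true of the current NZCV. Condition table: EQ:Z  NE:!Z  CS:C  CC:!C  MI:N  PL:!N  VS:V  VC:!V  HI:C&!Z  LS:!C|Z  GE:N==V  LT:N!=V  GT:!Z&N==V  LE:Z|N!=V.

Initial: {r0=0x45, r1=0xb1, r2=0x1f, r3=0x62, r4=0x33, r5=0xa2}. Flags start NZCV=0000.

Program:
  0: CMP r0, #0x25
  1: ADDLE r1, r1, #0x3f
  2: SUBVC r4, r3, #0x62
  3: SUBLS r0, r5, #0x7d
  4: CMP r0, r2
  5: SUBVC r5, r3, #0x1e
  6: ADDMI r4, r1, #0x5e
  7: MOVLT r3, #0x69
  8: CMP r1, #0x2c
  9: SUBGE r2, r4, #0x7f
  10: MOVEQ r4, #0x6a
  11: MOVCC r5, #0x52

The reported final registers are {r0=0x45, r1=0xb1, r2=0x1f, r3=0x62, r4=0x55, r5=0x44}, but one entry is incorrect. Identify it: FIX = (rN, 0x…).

0: ✓ CMP  NZCV=0010
1: · ADDLE
2: ✓ SUBVC  r4←0x00
3: · SUBLS
4: ✓ CMP  NZCV=0010
5: ✓ SUBVC  r5←0x44
6: · ADDMI
7: · MOVLT
8: ✓ CMP  NZCV=1010
9: · SUBGE
10: · MOVEQ
11: · MOVCC

FIX = (r4, 0x00)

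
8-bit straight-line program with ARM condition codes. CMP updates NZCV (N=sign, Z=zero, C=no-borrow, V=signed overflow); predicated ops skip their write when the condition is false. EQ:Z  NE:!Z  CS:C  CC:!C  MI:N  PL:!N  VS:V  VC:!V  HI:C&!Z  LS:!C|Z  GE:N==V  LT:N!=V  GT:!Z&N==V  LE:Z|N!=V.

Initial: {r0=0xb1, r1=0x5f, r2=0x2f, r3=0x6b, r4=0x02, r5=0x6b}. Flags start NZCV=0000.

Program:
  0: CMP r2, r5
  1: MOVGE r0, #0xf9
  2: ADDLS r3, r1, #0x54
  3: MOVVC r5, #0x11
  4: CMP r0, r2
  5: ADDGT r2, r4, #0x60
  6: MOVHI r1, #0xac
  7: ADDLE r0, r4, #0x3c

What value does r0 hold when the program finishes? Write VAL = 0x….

[0] flags=1000 → (cmp)
[1] flags=1000 GE?F → skip
[2] flags=1000 LS?T → r3=0xb3
[3] flags=1000 VC?T → r5=0x11
[4] flags=1010 → (cmp)
[5] flags=1010 GT?F → skip
[6] flags=1010 HI?T → r1=0xac
[7] flags=1010 LE?T → r0=0x3e

VAL = 0x3e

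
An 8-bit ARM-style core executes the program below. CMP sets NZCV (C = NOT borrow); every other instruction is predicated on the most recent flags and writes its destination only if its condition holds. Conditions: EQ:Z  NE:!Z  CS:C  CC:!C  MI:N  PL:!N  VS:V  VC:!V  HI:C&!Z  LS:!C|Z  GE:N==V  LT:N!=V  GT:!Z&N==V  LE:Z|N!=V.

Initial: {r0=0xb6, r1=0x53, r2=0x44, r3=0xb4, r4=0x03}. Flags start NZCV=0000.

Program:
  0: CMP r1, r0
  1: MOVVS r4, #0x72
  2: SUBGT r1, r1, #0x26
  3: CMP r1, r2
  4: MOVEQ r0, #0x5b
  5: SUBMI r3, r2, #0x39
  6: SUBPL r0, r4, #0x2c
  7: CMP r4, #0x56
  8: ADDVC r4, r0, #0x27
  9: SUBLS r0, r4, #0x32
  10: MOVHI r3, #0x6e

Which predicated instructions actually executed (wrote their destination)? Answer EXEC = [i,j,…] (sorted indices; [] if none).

0: ✓ CMP  NZCV=1001
1: ✓ MOVVS  r4←0x72
2: ✓ SUBGT  r1←0x2d
3: ✓ CMP  NZCV=1000
4: · MOVEQ
5: ✓ SUBMI  r3←0x0b
6: · SUBPL
7: ✓ CMP  NZCV=0010
8: ✓ ADDVC  r4←0xdd
9: · SUBLS
10: ✓ MOVHI  r3←0x6e

EXEC = [1,2,5,8,10]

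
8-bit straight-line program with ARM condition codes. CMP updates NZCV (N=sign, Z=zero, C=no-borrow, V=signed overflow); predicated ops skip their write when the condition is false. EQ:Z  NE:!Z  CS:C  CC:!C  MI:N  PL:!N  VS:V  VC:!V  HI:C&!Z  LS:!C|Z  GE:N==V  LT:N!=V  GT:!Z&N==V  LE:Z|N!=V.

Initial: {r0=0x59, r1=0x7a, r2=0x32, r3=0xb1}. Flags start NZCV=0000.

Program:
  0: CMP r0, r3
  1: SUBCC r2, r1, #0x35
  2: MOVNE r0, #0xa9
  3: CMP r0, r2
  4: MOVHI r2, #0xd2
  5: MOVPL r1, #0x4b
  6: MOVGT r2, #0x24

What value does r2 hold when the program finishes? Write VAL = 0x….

0: ✓ CMP  NZCV=1001
1: ✓ SUBCC  r2←0x45
2: ✓ MOVNE  r0←0xa9
3: ✓ CMP  NZCV=0011
4: ✓ MOVHI  r2←0xd2
5: ✓ MOVPL  r1←0x4b
6: · MOVGT

VAL = 0xd2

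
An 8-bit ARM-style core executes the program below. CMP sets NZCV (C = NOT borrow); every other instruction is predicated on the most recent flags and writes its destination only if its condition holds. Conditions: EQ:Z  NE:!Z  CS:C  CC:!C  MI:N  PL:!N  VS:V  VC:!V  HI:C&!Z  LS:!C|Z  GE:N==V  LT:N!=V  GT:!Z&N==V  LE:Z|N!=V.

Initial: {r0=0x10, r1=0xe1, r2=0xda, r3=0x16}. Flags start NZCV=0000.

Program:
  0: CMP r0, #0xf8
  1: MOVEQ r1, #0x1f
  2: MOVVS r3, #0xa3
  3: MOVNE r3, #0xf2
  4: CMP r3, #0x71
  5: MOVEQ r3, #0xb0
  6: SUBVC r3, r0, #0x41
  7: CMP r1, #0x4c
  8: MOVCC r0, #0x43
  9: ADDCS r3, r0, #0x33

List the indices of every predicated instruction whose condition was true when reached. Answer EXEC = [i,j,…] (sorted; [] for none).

[0] flags=0000 → (cmp)
[1] flags=0000 EQ?F → skip
[2] flags=0000 VS?F → skip
[3] flags=0000 NE?T → r3=0xf2
[4] flags=1010 → (cmp)
[5] flags=1010 EQ?F → skip
[6] flags=1010 VC?T → r3=0xcf
[7] flags=1010 → (cmp)
[8] flags=1010 CC?F → skip
[9] flags=1010 CS?T → r3=0x43

EXEC = [3,6,9]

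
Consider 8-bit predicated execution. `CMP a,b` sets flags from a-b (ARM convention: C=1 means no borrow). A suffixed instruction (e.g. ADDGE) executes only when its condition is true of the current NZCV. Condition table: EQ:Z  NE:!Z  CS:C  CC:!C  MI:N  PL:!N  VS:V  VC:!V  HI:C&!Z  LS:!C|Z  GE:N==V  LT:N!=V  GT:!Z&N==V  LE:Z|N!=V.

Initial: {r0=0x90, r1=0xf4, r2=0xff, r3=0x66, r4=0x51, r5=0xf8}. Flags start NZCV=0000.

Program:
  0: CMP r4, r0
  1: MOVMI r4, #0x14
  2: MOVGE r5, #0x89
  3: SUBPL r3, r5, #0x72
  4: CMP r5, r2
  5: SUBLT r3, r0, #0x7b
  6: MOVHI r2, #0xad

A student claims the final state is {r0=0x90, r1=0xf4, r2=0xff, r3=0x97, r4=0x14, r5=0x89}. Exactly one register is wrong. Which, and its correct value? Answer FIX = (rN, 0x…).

FIX = (r3, 0x15)

[0] flags=1001 → (cmp)
[1] flags=1001 MI?T → r4=0x14
[2] flags=1001 GE?T → r5=0x89
[3] flags=1001 PL?F → skip
[4] flags=1000 → (cmp)
[5] flags=1000 LT?T → r3=0x15
[6] flags=1000 HI?F → skip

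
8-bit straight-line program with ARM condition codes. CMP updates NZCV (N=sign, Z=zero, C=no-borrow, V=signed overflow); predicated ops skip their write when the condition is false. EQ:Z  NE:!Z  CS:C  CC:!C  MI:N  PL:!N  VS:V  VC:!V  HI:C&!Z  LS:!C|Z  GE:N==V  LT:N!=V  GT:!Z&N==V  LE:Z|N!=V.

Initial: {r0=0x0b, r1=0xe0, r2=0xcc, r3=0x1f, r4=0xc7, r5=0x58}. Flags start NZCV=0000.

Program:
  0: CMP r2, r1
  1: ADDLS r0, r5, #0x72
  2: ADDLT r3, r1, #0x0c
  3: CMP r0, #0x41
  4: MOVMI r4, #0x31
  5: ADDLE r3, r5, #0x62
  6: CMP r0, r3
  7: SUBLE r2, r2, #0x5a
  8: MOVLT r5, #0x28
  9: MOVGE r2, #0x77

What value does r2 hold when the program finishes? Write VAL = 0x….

VAL = 0x77

[0] flags=1000 → (cmp)
[1] flags=1000 LS?T → r0=0xca
[2] flags=1000 LT?T → r3=0xec
[3] flags=1010 → (cmp)
[4] flags=1010 MI?T → r4=0x31
[5] flags=1010 LE?T → r3=0xba
[6] flags=0010 → (cmp)
[7] flags=0010 LE?F → skip
[8] flags=0010 LT?F → skip
[9] flags=0010 GE?T → r2=0x77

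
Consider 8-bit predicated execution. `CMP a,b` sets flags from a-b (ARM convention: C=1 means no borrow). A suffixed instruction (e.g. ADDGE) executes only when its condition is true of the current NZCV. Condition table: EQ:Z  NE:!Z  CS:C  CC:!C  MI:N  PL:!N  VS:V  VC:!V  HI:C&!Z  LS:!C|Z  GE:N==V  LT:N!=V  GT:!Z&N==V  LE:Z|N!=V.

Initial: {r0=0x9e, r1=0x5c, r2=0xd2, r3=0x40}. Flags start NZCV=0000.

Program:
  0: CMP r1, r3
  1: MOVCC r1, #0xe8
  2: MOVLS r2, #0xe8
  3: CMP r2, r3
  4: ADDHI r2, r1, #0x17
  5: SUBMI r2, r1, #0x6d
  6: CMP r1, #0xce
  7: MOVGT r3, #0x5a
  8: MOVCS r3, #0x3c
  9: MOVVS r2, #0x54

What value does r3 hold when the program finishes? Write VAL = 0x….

VAL = 0x5a

0: ✓ CMP  NZCV=0010
1: · MOVCC
2: · MOVLS
3: ✓ CMP  NZCV=1010
4: ✓ ADDHI  r2←0x73
5: ✓ SUBMI  r2←0xef
6: ✓ CMP  NZCV=1001
7: ✓ MOVGT  r3←0x5a
8: · MOVCS
9: ✓ MOVVS  r2←0x54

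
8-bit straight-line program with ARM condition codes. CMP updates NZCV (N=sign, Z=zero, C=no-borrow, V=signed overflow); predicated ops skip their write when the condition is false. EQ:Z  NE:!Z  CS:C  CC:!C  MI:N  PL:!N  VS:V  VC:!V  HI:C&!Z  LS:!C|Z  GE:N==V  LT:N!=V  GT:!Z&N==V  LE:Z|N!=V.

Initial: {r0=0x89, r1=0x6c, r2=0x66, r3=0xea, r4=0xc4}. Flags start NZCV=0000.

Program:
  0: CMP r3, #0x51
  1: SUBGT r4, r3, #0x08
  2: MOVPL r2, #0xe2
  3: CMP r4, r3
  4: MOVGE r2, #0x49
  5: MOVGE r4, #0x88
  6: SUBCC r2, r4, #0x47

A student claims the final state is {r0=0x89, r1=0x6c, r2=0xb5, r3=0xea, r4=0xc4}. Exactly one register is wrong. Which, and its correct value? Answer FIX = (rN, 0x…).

FIX = (r2, 0x7d)

[0] flags=1010 → (cmp)
[1] flags=1010 GT?F → skip
[2] flags=1010 PL?F → skip
[3] flags=1000 → (cmp)
[4] flags=1000 GE?F → skip
[5] flags=1000 GE?F → skip
[6] flags=1000 CC?T → r2=0x7d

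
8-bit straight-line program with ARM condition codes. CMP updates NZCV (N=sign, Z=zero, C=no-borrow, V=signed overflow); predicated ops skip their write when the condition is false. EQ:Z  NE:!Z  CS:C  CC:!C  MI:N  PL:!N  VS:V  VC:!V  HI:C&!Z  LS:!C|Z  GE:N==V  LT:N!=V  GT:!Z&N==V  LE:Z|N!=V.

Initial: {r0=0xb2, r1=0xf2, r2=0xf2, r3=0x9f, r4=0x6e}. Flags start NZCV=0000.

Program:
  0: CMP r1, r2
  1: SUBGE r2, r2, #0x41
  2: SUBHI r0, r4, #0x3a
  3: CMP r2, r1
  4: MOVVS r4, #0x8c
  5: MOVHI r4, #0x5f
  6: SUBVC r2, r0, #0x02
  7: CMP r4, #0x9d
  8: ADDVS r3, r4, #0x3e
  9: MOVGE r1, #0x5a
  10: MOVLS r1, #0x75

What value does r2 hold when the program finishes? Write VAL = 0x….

[0] flags=0110 → (cmp)
[1] flags=0110 GE?T → r2=0xb1
[2] flags=0110 HI?F → skip
[3] flags=1000 → (cmp)
[4] flags=1000 VS?F → skip
[5] flags=1000 HI?F → skip
[6] flags=1000 VC?T → r2=0xb0
[7] flags=1001 → (cmp)
[8] flags=1001 VS?T → r3=0xac
[9] flags=1001 GE?T → r1=0x5a
[10] flags=1001 LS?T → r1=0x75

VAL = 0xb0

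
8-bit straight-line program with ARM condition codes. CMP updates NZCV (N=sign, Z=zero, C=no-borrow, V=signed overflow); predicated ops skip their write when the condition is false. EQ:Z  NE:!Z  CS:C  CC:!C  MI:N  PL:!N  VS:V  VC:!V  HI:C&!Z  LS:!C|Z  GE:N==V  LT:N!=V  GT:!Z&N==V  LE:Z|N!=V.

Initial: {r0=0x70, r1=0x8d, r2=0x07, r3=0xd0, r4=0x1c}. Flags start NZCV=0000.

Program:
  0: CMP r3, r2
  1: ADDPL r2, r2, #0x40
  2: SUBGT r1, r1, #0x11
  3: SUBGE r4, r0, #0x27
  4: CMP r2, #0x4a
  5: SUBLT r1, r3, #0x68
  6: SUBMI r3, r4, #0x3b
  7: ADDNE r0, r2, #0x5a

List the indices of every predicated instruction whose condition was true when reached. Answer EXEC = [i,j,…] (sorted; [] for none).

[0] flags=1010 → (cmp)
[1] flags=1010 PL?F → skip
[2] flags=1010 GT?F → skip
[3] flags=1010 GE?F → skip
[4] flags=1000 → (cmp)
[5] flags=1000 LT?T → r1=0x68
[6] flags=1000 MI?T → r3=0xe1
[7] flags=1000 NE?T → r0=0x61

EXEC = [5,6,7]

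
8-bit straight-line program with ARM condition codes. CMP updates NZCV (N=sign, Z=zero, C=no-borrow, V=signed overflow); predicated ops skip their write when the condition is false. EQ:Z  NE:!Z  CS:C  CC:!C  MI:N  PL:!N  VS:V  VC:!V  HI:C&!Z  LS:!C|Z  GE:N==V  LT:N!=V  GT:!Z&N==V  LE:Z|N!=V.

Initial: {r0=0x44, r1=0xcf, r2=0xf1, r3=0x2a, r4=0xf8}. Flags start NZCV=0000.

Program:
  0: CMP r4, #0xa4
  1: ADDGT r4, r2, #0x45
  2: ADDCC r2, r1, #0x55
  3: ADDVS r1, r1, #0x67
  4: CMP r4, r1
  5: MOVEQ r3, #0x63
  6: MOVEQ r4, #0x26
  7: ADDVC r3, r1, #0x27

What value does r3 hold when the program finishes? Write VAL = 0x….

0: ✓ CMP  NZCV=0010
1: ✓ ADDGT  r4←0x36
2: · ADDCC
3: · ADDVS
4: ✓ CMP  NZCV=0000
5: · MOVEQ
6: · MOVEQ
7: ✓ ADDVC  r3←0xf6

VAL = 0xf6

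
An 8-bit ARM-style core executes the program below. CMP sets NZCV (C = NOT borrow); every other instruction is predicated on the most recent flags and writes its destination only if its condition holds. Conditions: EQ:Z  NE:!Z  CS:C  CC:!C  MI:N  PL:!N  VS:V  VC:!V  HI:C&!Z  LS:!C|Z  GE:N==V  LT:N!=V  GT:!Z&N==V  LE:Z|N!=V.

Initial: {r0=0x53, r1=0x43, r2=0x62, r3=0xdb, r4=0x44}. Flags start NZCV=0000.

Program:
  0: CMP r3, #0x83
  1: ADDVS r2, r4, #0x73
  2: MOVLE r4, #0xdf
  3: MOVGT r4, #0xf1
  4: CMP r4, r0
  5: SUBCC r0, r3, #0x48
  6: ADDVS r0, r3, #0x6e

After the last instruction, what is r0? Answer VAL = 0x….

VAL = 0x53

0: ✓ CMP  NZCV=0010
1: · ADDVS
2: · MOVLE
3: ✓ MOVGT  r4←0xf1
4: ✓ CMP  NZCV=1010
5: · SUBCC
6: · ADDVS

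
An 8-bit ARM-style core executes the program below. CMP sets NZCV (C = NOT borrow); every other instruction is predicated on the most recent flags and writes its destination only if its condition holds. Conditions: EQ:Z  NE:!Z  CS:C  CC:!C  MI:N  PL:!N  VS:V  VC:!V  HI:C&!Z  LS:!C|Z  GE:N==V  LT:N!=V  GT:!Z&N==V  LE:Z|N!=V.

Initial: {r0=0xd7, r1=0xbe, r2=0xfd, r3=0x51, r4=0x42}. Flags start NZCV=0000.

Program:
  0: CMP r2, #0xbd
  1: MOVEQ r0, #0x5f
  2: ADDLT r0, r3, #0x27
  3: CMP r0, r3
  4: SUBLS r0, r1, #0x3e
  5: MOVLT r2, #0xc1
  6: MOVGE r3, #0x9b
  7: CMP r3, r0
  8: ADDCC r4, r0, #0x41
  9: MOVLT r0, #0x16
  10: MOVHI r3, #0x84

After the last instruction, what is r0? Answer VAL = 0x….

[0] flags=0010 → (cmp)
[1] flags=0010 EQ?F → skip
[2] flags=0010 LT?F → skip
[3] flags=1010 → (cmp)
[4] flags=1010 LS?F → skip
[5] flags=1010 LT?T → r2=0xc1
[6] flags=1010 GE?F → skip
[7] flags=0000 → (cmp)
[8] flags=0000 CC?T → r4=0x18
[9] flags=0000 LT?F → skip
[10] flags=0000 HI?F → skip

VAL = 0xd7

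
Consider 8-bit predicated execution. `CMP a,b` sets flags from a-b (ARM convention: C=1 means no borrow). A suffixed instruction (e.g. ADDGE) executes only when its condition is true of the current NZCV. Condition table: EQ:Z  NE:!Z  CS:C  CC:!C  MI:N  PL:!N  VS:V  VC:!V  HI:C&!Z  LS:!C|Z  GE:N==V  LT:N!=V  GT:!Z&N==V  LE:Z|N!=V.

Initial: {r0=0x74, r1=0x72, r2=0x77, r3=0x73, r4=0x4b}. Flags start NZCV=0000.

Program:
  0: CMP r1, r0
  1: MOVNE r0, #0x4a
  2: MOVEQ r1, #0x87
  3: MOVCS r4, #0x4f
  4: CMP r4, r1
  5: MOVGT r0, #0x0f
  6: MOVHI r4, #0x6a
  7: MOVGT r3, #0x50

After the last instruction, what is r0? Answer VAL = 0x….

[0] flags=1000 → (cmp)
[1] flags=1000 NE?T → r0=0x4a
[2] flags=1000 EQ?F → skip
[3] flags=1000 CS?F → skip
[4] flags=1000 → (cmp)
[5] flags=1000 GT?F → skip
[6] flags=1000 HI?F → skip
[7] flags=1000 GT?F → skip

VAL = 0x4a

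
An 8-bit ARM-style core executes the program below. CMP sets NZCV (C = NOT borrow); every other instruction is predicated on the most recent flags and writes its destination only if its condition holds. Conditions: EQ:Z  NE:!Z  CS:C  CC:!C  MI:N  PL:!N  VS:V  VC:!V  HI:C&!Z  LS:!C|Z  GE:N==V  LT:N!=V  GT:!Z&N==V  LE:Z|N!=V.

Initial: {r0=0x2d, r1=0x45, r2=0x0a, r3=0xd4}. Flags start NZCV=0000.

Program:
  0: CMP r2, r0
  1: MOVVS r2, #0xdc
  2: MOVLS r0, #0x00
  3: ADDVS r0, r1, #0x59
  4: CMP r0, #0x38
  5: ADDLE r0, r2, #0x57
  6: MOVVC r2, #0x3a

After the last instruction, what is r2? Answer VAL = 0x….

[0] flags=1000 → (cmp)
[1] flags=1000 VS?F → skip
[2] flags=1000 LS?T → r0=0x00
[3] flags=1000 VS?F → skip
[4] flags=1000 → (cmp)
[5] flags=1000 LE?T → r0=0x61
[6] flags=1000 VC?T → r2=0x3a

VAL = 0x3a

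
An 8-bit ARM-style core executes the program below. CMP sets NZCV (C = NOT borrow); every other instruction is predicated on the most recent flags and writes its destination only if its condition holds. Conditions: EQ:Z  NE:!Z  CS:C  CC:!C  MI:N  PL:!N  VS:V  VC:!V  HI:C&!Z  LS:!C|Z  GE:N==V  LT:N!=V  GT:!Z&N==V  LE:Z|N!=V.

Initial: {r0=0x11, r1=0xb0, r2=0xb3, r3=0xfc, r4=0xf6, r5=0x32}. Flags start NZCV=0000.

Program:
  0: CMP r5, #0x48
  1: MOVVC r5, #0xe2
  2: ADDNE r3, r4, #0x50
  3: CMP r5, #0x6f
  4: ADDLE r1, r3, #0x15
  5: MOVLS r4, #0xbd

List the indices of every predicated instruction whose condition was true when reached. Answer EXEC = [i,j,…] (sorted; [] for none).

EXEC = [1,2,4]

0: ✓ CMP  NZCV=1000
1: ✓ MOVVC  r5←0xe2
2: ✓ ADDNE  r3←0x46
3: ✓ CMP  NZCV=0011
4: ✓ ADDLE  r1←0x5b
5: · MOVLS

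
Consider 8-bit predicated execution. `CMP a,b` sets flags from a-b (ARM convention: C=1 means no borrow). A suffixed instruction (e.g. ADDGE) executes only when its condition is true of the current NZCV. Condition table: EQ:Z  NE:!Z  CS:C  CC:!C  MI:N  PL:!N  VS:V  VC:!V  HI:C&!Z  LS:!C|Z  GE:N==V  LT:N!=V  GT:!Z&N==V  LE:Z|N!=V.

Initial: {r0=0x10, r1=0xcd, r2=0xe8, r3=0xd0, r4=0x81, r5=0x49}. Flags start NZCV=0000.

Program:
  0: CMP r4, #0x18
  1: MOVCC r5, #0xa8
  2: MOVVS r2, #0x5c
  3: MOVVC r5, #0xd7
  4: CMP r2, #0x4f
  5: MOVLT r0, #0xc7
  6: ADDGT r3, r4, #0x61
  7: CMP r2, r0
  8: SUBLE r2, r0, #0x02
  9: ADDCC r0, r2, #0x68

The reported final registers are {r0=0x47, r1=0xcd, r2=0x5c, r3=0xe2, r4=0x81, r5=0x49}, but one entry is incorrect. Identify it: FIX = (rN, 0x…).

FIX = (r0, 0x10)

0: ✓ CMP  NZCV=0011
1: · MOVCC
2: ✓ MOVVS  r2←0x5c
3: · MOVVC
4: ✓ CMP  NZCV=0010
5: · MOVLT
6: ✓ ADDGT  r3←0xe2
7: ✓ CMP  NZCV=0010
8: · SUBLE
9: · ADDCC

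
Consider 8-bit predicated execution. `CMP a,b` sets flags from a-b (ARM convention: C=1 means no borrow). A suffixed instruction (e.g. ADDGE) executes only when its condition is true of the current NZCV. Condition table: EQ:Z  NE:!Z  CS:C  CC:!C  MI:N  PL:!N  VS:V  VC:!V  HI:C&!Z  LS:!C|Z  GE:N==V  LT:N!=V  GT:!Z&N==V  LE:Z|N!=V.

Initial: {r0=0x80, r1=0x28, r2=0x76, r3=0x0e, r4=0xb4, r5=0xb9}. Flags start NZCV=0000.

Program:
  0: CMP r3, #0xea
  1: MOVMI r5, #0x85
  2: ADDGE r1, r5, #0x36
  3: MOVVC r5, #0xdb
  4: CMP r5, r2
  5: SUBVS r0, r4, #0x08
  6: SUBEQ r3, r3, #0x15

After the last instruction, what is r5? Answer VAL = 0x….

VAL = 0xdb

0: ✓ CMP  NZCV=0000
1: · MOVMI
2: ✓ ADDGE  r1←0xef
3: ✓ MOVVC  r5←0xdb
4: ✓ CMP  NZCV=0011
5: ✓ SUBVS  r0←0xac
6: · SUBEQ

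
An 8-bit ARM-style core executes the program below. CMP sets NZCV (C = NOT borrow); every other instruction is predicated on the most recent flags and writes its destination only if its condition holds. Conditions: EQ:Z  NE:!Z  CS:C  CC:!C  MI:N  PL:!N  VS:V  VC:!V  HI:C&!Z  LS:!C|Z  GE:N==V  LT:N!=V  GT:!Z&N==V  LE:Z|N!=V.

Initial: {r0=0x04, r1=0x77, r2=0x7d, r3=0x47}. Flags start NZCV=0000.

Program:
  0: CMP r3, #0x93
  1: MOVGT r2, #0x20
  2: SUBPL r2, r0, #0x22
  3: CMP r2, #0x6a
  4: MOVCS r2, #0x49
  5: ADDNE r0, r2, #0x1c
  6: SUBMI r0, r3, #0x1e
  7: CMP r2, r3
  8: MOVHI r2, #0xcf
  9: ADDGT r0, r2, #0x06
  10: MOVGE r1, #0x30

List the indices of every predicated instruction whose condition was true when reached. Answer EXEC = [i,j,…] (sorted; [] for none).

[0] flags=1001 → (cmp)
[1] flags=1001 GT?T → r2=0x20
[2] flags=1001 PL?F → skip
[3] flags=1000 → (cmp)
[4] flags=1000 CS?F → skip
[5] flags=1000 NE?T → r0=0x3c
[6] flags=1000 MI?T → r0=0x29
[7] flags=1000 → (cmp)
[8] flags=1000 HI?F → skip
[9] flags=1000 GT?F → skip
[10] flags=1000 GE?F → skip

EXEC = [1,5,6]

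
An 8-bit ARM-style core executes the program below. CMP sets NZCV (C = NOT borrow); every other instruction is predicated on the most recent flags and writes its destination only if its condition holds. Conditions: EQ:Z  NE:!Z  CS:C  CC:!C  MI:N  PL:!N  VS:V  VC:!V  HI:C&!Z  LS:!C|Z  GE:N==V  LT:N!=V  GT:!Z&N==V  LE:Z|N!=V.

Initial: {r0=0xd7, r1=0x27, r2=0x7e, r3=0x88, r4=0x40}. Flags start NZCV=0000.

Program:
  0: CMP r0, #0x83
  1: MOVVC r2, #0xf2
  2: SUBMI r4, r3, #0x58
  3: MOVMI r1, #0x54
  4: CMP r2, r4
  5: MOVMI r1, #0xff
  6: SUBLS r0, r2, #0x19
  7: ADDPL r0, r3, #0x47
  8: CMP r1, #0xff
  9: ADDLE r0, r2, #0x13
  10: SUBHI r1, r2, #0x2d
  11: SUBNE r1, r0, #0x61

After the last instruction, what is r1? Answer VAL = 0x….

0: ✓ CMP  NZCV=0010
1: ✓ MOVVC  r2←0xf2
2: · SUBMI
3: · MOVMI
4: ✓ CMP  NZCV=1010
5: ✓ MOVMI  r1←0xff
6: · SUBLS
7: · ADDPL
8: ✓ CMP  NZCV=0110
9: ✓ ADDLE  r0←0x05
10: · SUBHI
11: · SUBNE

VAL = 0xff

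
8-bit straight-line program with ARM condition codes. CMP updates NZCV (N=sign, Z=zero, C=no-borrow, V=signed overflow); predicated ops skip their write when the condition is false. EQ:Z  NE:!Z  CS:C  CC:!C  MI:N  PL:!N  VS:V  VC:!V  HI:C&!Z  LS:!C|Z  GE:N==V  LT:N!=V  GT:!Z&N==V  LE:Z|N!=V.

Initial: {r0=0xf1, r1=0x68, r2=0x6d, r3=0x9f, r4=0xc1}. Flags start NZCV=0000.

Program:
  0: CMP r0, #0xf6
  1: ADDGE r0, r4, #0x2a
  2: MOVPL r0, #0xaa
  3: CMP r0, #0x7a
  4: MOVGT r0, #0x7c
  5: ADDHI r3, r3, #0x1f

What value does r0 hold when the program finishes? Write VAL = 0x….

VAL = 0xf1

[0] flags=1000 → (cmp)
[1] flags=1000 GE?F → skip
[2] flags=1000 PL?F → skip
[3] flags=0011 → (cmp)
[4] flags=0011 GT?F → skip
[5] flags=0011 HI?T → r3=0xbe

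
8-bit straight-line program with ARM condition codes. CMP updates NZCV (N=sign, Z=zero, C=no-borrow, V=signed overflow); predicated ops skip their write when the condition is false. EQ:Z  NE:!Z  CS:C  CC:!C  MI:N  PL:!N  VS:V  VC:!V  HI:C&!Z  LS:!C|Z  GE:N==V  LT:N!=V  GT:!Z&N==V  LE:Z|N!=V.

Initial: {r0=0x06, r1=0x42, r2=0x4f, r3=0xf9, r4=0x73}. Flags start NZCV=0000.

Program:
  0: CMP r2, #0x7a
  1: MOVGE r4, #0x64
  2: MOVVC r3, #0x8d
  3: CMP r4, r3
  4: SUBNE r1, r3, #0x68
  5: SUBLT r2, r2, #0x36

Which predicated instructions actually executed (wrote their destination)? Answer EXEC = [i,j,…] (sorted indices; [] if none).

EXEC = [2,4]

[0] flags=1000 → (cmp)
[1] flags=1000 GE?F → skip
[2] flags=1000 VC?T → r3=0x8d
[3] flags=1001 → (cmp)
[4] flags=1001 NE?T → r1=0x25
[5] flags=1001 LT?F → skip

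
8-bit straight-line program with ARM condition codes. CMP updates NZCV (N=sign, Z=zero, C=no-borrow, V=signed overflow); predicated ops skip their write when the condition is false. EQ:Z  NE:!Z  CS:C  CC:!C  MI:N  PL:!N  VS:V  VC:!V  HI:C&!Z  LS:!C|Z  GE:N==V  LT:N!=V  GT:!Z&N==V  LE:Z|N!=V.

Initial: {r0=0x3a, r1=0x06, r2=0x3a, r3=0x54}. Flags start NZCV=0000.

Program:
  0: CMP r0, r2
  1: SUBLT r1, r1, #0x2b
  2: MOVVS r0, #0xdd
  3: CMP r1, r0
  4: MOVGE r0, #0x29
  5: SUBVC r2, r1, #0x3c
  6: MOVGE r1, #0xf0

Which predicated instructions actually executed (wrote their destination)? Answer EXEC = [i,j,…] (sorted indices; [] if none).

EXEC = [5]

0: ✓ CMP  NZCV=0110
1: · SUBLT
2: · MOVVS
3: ✓ CMP  NZCV=1000
4: · MOVGE
5: ✓ SUBVC  r2←0xca
6: · MOVGE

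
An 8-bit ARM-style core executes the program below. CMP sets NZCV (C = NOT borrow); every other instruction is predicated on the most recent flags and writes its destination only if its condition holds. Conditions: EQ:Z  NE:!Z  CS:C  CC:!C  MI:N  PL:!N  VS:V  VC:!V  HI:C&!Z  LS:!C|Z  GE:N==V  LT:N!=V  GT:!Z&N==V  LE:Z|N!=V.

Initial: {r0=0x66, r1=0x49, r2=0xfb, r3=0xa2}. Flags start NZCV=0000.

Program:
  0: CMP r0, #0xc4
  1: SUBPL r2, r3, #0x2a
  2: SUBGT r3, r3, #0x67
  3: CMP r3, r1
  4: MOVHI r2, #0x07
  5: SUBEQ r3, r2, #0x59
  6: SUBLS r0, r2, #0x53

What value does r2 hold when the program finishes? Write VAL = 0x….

[0] flags=1001 → (cmp)
[1] flags=1001 PL?F → skip
[2] flags=1001 GT?T → r3=0x3b
[3] flags=1000 → (cmp)
[4] flags=1000 HI?F → skip
[5] flags=1000 EQ?F → skip
[6] flags=1000 LS?T → r0=0xa8

VAL = 0xfb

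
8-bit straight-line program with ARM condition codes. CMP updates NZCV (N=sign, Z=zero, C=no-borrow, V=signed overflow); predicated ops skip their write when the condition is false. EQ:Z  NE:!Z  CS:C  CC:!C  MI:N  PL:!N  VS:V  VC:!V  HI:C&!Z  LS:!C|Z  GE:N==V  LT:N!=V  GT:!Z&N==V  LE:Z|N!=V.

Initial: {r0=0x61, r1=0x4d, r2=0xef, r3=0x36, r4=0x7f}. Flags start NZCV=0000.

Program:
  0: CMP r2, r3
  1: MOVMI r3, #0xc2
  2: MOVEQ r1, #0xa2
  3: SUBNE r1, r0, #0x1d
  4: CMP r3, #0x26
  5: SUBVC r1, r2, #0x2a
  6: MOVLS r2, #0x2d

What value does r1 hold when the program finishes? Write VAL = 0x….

VAL = 0xc5

0: ✓ CMP  NZCV=1010
1: ✓ MOVMI  r3←0xc2
2: · MOVEQ
3: ✓ SUBNE  r1←0x44
4: ✓ CMP  NZCV=1010
5: ✓ SUBVC  r1←0xc5
6: · MOVLS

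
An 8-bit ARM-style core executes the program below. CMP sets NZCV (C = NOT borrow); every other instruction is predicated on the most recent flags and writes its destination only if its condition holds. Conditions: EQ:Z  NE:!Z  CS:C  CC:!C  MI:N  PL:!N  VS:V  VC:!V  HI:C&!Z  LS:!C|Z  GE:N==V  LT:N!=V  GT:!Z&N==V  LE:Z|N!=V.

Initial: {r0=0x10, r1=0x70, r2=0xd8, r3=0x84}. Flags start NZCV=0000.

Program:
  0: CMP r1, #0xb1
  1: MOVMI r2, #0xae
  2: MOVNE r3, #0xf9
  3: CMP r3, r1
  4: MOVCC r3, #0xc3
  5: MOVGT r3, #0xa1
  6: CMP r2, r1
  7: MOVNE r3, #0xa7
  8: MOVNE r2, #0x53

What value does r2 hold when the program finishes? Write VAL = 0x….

VAL = 0x53

[0] flags=1001 → (cmp)
[1] flags=1001 MI?T → r2=0xae
[2] flags=1001 NE?T → r3=0xf9
[3] flags=1010 → (cmp)
[4] flags=1010 CC?F → skip
[5] flags=1010 GT?F → skip
[6] flags=0011 → (cmp)
[7] flags=0011 NE?T → r3=0xa7
[8] flags=0011 NE?T → r2=0x53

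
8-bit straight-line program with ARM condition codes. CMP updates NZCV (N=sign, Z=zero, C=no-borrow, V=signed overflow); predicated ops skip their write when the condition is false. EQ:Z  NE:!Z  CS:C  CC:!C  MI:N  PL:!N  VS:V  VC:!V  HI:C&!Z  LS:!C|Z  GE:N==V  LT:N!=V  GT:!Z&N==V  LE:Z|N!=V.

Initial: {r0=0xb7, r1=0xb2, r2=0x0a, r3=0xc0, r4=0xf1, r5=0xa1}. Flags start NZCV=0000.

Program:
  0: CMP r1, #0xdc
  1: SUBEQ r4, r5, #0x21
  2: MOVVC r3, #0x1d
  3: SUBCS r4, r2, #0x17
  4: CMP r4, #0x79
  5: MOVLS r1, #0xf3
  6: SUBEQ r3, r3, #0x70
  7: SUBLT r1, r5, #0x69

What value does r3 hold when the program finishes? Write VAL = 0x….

VAL = 0x1d

[0] flags=1000 → (cmp)
[1] flags=1000 EQ?F → skip
[2] flags=1000 VC?T → r3=0x1d
[3] flags=1000 CS?F → skip
[4] flags=0011 → (cmp)
[5] flags=0011 LS?F → skip
[6] flags=0011 EQ?F → skip
[7] flags=0011 LT?T → r1=0x38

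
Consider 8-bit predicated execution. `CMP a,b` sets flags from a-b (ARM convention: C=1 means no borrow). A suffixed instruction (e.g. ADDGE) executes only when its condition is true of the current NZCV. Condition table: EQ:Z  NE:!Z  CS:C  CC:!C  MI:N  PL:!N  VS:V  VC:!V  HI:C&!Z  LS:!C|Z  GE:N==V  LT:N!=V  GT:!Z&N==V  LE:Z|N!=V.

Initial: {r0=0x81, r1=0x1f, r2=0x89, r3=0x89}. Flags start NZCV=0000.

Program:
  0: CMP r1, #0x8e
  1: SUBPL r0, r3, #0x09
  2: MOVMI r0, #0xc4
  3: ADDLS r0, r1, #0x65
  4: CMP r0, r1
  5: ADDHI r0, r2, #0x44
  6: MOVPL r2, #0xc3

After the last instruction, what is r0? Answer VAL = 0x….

VAL = 0xcd

[0] flags=1001 → (cmp)
[1] flags=1001 PL?F → skip
[2] flags=1001 MI?T → r0=0xc4
[3] flags=1001 LS?T → r0=0x84
[4] flags=0011 → (cmp)
[5] flags=0011 HI?T → r0=0xcd
[6] flags=0011 PL?T → r2=0xc3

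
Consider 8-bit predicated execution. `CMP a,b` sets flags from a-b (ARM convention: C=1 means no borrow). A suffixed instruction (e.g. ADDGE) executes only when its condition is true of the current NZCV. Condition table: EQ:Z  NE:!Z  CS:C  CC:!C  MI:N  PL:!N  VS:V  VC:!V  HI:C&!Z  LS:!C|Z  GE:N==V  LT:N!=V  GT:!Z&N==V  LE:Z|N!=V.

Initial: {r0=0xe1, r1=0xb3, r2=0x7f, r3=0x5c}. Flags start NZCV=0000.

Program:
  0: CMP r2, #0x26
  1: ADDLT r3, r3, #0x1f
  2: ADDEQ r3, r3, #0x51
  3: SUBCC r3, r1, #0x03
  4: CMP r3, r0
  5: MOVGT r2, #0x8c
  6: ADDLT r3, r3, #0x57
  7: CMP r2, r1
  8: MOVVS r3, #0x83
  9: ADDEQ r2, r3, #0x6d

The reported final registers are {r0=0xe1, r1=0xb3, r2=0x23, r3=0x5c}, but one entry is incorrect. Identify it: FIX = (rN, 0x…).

FIX = (r2, 0x8c)

[0] flags=0010 → (cmp)
[1] flags=0010 LT?F → skip
[2] flags=0010 EQ?F → skip
[3] flags=0010 CC?F → skip
[4] flags=0000 → (cmp)
[5] flags=0000 GT?T → r2=0x8c
[6] flags=0000 LT?F → skip
[7] flags=1000 → (cmp)
[8] flags=1000 VS?F → skip
[9] flags=1000 EQ?F → skip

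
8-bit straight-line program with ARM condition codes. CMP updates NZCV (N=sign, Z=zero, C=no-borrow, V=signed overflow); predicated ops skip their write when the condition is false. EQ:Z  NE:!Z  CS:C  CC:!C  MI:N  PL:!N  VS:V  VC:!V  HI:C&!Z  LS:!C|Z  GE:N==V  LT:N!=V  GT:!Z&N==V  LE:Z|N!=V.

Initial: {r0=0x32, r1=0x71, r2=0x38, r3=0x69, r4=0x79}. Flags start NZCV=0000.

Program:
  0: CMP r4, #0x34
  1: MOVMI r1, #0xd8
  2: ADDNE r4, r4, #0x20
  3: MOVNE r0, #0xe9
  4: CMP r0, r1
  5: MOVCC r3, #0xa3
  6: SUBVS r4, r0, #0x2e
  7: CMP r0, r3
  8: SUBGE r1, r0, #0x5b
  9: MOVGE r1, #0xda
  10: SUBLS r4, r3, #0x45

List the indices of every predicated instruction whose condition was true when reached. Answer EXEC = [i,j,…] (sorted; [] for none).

[0] flags=0010 → (cmp)
[1] flags=0010 MI?F → skip
[2] flags=0010 NE?T → r4=0x99
[3] flags=0010 NE?T → r0=0xe9
[4] flags=0011 → (cmp)
[5] flags=0011 CC?F → skip
[6] flags=0011 VS?T → r4=0xbb
[7] flags=1010 → (cmp)
[8] flags=1010 GE?F → skip
[9] flags=1010 GE?F → skip
[10] flags=1010 LS?F → skip

EXEC = [2,3,6]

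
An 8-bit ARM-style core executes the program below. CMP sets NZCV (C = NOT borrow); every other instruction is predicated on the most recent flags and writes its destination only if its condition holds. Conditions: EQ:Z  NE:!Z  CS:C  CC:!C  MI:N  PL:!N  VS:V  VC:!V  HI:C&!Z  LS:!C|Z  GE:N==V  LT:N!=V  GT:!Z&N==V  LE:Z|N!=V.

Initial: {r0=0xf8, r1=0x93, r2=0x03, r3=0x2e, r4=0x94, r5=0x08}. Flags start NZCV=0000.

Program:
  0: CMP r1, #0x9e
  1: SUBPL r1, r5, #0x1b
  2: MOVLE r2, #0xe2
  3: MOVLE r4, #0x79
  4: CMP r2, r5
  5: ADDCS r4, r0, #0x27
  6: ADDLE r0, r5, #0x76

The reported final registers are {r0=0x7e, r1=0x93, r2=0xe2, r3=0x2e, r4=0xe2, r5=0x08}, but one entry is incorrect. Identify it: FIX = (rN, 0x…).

FIX = (r4, 0x1f)

0: ✓ CMP  NZCV=1000
1: · SUBPL
2: ✓ MOVLE  r2←0xe2
3: ✓ MOVLE  r4←0x79
4: ✓ CMP  NZCV=1010
5: ✓ ADDCS  r4←0x1f
6: ✓ ADDLE  r0←0x7e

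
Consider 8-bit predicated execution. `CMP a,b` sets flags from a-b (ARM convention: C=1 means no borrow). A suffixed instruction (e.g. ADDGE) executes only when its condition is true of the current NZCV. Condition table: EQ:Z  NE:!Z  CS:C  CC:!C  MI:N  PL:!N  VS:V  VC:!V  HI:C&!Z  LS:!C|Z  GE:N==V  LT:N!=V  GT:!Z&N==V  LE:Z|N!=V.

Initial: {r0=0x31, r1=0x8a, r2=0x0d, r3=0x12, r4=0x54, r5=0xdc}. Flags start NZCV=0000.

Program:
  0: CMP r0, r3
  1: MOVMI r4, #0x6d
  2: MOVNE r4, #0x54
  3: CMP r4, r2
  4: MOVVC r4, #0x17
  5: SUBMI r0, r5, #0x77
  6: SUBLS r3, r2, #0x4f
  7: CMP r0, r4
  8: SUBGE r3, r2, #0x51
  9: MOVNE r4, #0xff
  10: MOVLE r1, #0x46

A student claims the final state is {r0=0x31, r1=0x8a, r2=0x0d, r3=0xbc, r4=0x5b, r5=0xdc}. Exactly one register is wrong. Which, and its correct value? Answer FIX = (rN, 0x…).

FIX = (r4, 0xff)

[0] flags=0010 → (cmp)
[1] flags=0010 MI?F → skip
[2] flags=0010 NE?T → r4=0x54
[3] flags=0010 → (cmp)
[4] flags=0010 VC?T → r4=0x17
[5] flags=0010 MI?F → skip
[6] flags=0010 LS?F → skip
[7] flags=0010 → (cmp)
[8] flags=0010 GE?T → r3=0xbc
[9] flags=0010 NE?T → r4=0xff
[10] flags=0010 LE?F → skip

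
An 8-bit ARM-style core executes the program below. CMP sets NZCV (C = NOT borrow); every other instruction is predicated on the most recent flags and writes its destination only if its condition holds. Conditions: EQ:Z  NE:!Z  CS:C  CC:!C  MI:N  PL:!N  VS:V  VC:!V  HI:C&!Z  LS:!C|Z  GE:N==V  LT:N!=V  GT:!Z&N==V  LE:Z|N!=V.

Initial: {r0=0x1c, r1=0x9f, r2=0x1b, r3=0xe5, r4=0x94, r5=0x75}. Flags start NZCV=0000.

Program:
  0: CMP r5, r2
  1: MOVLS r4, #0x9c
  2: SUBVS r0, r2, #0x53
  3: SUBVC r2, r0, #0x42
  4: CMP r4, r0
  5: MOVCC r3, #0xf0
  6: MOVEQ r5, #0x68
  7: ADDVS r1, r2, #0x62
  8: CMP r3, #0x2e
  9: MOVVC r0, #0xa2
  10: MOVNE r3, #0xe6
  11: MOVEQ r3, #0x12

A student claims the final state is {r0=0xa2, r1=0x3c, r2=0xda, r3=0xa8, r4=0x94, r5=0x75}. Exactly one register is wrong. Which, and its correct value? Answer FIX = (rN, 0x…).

[0] flags=0010 → (cmp)
[1] flags=0010 LS?F → skip
[2] flags=0010 VS?F → skip
[3] flags=0010 VC?T → r2=0xda
[4] flags=0011 → (cmp)
[5] flags=0011 CC?F → skip
[6] flags=0011 EQ?F → skip
[7] flags=0011 VS?T → r1=0x3c
[8] flags=1010 → (cmp)
[9] flags=1010 VC?T → r0=0xa2
[10] flags=1010 NE?T → r3=0xe6
[11] flags=1010 EQ?F → skip

FIX = (r3, 0xe6)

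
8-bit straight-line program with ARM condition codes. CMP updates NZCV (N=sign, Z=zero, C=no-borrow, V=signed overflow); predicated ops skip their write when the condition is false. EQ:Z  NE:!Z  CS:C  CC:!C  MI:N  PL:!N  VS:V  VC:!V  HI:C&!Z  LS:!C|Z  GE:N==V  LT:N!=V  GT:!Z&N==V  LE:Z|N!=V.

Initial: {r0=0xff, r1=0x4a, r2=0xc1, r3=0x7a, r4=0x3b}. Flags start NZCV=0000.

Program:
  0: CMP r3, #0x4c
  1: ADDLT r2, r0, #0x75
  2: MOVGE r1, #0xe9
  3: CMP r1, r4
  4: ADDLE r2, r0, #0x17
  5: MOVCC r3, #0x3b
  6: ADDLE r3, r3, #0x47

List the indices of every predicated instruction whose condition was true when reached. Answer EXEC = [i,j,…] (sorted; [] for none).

EXEC = [2,4,6]

0: ✓ CMP  NZCV=0010
1: · ADDLT
2: ✓ MOVGE  r1←0xe9
3: ✓ CMP  NZCV=1010
4: ✓ ADDLE  r2←0x16
5: · MOVCC
6: ✓ ADDLE  r3←0xc1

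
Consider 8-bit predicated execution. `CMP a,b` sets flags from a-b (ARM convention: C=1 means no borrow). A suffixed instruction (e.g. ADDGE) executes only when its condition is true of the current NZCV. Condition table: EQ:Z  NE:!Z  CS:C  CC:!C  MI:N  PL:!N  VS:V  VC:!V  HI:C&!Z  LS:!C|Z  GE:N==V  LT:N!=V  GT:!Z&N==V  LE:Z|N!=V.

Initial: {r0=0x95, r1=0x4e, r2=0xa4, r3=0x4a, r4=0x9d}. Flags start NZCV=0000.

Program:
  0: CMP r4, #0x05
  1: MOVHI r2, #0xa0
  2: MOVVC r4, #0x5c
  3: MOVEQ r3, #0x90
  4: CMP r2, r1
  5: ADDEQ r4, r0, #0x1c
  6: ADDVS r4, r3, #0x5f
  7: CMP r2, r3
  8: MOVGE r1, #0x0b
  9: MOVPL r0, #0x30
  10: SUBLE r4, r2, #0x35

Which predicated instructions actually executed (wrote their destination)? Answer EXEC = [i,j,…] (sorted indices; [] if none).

EXEC = [1,2,6,9,10]

0: ✓ CMP  NZCV=1010
1: ✓ MOVHI  r2←0xa0
2: ✓ MOVVC  r4←0x5c
3: · MOVEQ
4: ✓ CMP  NZCV=0011
5: · ADDEQ
6: ✓ ADDVS  r4←0xa9
7: ✓ CMP  NZCV=0011
8: · MOVGE
9: ✓ MOVPL  r0←0x30
10: ✓ SUBLE  r4←0x6b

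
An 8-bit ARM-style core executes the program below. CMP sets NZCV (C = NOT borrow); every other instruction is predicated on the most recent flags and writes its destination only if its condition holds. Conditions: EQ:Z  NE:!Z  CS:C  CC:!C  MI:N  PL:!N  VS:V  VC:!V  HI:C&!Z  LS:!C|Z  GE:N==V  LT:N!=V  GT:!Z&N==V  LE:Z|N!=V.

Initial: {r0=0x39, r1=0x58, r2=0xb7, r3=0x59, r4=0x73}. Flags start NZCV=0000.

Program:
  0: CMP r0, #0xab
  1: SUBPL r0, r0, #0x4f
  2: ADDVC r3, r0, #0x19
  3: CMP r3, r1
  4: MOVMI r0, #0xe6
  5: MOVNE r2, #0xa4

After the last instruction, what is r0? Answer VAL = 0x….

0: ✓ CMP  NZCV=1001
1: · SUBPL
2: · ADDVC
3: ✓ CMP  NZCV=0010
4: · MOVMI
5: ✓ MOVNE  r2←0xa4

VAL = 0x39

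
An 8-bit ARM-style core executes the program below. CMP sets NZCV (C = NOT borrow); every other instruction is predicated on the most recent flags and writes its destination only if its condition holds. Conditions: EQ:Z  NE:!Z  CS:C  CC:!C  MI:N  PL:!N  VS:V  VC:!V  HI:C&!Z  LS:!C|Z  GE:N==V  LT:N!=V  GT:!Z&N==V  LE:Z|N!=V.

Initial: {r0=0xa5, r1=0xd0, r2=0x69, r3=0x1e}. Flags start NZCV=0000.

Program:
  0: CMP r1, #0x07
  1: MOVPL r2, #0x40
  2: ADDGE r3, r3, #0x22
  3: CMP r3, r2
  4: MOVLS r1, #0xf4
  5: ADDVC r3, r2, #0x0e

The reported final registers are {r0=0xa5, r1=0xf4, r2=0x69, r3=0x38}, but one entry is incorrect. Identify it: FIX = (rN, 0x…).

[0] flags=1010 → (cmp)
[1] flags=1010 PL?F → skip
[2] flags=1010 GE?F → skip
[3] flags=1000 → (cmp)
[4] flags=1000 LS?T → r1=0xf4
[5] flags=1000 VC?T → r3=0x77

FIX = (r3, 0x77)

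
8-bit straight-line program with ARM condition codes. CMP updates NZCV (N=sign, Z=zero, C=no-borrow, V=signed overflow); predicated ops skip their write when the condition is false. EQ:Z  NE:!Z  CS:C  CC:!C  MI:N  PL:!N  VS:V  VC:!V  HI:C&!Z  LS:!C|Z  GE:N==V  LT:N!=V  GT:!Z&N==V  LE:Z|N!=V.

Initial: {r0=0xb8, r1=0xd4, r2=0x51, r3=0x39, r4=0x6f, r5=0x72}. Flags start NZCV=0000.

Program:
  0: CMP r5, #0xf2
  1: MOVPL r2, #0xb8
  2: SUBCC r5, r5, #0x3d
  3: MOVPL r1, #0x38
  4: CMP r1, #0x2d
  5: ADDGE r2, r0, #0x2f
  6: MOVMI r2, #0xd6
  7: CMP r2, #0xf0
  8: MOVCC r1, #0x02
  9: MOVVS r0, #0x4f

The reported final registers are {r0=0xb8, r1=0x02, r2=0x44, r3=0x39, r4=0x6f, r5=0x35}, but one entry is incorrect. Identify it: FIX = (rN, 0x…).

[0] flags=1001 → (cmp)
[1] flags=1001 PL?F → skip
[2] flags=1001 CC?T → r5=0x35
[3] flags=1001 PL?F → skip
[4] flags=1010 → (cmp)
[5] flags=1010 GE?F → skip
[6] flags=1010 MI?T → r2=0xd6
[7] flags=1000 → (cmp)
[8] flags=1000 CC?T → r1=0x02
[9] flags=1000 VS?F → skip

FIX = (r2, 0xd6)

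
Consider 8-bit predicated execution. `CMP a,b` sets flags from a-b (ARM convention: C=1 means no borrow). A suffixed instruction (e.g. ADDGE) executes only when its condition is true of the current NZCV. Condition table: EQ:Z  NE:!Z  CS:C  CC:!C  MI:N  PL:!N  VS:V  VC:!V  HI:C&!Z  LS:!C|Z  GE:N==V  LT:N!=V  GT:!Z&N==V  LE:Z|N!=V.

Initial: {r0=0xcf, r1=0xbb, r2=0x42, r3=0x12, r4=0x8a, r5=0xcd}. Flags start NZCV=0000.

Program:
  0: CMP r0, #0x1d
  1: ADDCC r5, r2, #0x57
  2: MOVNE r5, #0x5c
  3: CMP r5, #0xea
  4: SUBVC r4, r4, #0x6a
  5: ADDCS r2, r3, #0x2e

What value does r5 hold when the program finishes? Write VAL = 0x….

VAL = 0x5c

0: ✓ CMP  NZCV=1010
1: · ADDCC
2: ✓ MOVNE  r5←0x5c
3: ✓ CMP  NZCV=0000
4: ✓ SUBVC  r4←0x20
5: · ADDCS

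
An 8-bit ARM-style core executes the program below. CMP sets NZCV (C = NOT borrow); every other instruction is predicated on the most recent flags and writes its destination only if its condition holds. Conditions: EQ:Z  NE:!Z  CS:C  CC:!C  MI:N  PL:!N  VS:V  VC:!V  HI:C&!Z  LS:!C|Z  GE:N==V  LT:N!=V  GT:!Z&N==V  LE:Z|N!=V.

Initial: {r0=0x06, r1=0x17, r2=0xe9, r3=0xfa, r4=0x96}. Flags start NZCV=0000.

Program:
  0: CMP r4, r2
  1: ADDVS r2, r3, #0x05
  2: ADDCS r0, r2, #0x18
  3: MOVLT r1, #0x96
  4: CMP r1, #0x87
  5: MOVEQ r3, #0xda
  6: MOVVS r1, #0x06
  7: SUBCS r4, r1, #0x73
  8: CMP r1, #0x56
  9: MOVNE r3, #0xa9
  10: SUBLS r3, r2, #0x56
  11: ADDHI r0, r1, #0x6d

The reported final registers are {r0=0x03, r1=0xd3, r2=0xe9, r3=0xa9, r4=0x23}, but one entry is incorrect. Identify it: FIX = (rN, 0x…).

[0] flags=1000 → (cmp)
[1] flags=1000 VS?F → skip
[2] flags=1000 CS?F → skip
[3] flags=1000 LT?T → r1=0x96
[4] flags=0010 → (cmp)
[5] flags=0010 EQ?F → skip
[6] flags=0010 VS?F → skip
[7] flags=0010 CS?T → r4=0x23
[8] flags=0011 → (cmp)
[9] flags=0011 NE?T → r3=0xa9
[10] flags=0011 LS?F → skip
[11] flags=0011 HI?T → r0=0x03

FIX = (r1, 0x96)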